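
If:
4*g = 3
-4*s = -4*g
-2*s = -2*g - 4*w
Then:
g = 3/4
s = 3/4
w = 0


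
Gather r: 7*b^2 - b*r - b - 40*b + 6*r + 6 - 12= 7*b^2 - 41*b + r*(6 - b) - 6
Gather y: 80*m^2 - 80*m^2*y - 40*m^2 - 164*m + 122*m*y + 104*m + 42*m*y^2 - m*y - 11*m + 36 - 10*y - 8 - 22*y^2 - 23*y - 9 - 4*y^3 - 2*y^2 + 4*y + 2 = 40*m^2 - 71*m - 4*y^3 + y^2*(42*m - 24) + y*(-80*m^2 + 121*m - 29) + 21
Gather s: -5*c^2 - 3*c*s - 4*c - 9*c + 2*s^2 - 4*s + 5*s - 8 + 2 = -5*c^2 - 13*c + 2*s^2 + s*(1 - 3*c) - 6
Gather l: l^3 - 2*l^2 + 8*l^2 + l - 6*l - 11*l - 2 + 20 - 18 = l^3 + 6*l^2 - 16*l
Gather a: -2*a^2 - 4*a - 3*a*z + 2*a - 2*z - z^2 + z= -2*a^2 + a*(-3*z - 2) - z^2 - z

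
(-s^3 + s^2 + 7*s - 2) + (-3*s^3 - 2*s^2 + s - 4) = -4*s^3 - s^2 + 8*s - 6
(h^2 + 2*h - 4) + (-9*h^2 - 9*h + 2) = -8*h^2 - 7*h - 2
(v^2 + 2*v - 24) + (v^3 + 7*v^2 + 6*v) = v^3 + 8*v^2 + 8*v - 24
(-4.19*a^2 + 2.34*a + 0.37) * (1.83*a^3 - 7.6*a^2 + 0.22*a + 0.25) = -7.6677*a^5 + 36.1262*a^4 - 18.0287*a^3 - 3.3447*a^2 + 0.6664*a + 0.0925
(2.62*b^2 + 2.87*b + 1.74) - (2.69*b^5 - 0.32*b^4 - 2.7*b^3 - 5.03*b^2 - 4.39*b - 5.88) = -2.69*b^5 + 0.32*b^4 + 2.7*b^3 + 7.65*b^2 + 7.26*b + 7.62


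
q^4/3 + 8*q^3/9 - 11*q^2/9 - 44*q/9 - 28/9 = (q/3 + 1/3)*(q - 7/3)*(q + 2)^2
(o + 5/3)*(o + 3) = o^2 + 14*o/3 + 5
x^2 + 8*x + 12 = (x + 2)*(x + 6)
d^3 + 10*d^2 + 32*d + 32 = (d + 2)*(d + 4)^2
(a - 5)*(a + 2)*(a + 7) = a^3 + 4*a^2 - 31*a - 70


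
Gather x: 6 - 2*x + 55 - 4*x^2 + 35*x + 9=-4*x^2 + 33*x + 70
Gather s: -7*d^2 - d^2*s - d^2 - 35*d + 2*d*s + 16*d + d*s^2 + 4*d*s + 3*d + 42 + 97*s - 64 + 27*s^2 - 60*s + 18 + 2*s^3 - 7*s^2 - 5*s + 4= -8*d^2 - 16*d + 2*s^3 + s^2*(d + 20) + s*(-d^2 + 6*d + 32)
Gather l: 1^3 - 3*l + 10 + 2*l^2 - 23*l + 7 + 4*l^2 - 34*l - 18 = 6*l^2 - 60*l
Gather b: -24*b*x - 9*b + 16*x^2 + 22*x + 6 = b*(-24*x - 9) + 16*x^2 + 22*x + 6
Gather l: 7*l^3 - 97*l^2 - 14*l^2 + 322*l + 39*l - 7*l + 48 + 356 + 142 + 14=7*l^3 - 111*l^2 + 354*l + 560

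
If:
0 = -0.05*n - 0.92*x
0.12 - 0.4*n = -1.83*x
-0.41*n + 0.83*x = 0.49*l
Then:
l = -0.22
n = 0.24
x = -0.01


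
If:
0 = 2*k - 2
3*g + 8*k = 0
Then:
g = -8/3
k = 1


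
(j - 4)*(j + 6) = j^2 + 2*j - 24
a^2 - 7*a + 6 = (a - 6)*(a - 1)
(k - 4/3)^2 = k^2 - 8*k/3 + 16/9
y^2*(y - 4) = y^3 - 4*y^2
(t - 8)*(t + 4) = t^2 - 4*t - 32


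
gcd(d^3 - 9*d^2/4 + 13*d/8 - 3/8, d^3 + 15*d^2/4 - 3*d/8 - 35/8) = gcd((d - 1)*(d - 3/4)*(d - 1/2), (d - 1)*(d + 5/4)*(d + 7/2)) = d - 1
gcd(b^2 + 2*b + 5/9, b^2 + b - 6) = 1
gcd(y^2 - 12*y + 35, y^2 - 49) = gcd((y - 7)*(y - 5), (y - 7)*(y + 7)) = y - 7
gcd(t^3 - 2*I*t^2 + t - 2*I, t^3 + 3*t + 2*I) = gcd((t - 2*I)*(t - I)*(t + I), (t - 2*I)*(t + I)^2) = t^2 - I*t + 2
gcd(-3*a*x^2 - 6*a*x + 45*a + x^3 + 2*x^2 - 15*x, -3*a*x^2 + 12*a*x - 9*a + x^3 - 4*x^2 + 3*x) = -3*a*x + 9*a + x^2 - 3*x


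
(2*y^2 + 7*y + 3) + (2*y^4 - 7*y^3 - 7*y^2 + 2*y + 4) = 2*y^4 - 7*y^3 - 5*y^2 + 9*y + 7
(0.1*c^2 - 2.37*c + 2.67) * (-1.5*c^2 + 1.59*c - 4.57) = -0.15*c^4 + 3.714*c^3 - 8.2303*c^2 + 15.0762*c - 12.2019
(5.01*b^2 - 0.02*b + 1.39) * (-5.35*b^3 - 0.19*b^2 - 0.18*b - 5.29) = -26.8035*b^5 - 0.8449*b^4 - 8.3345*b^3 - 26.7634*b^2 - 0.1444*b - 7.3531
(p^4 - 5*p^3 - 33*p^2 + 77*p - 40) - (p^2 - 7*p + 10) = p^4 - 5*p^3 - 34*p^2 + 84*p - 50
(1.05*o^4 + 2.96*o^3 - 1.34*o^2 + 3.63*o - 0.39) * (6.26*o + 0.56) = 6.573*o^5 + 19.1176*o^4 - 6.7308*o^3 + 21.9734*o^2 - 0.4086*o - 0.2184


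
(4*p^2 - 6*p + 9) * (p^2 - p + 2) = 4*p^4 - 10*p^3 + 23*p^2 - 21*p + 18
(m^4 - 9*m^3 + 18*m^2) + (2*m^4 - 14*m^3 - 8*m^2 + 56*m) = 3*m^4 - 23*m^3 + 10*m^2 + 56*m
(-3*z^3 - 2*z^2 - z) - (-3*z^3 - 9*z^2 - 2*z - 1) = 7*z^2 + z + 1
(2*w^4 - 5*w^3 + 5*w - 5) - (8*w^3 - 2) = 2*w^4 - 13*w^3 + 5*w - 3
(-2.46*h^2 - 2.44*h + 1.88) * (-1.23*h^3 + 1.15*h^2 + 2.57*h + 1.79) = 3.0258*h^5 + 0.1722*h^4 - 11.4406*h^3 - 8.5122*h^2 + 0.463999999999999*h + 3.3652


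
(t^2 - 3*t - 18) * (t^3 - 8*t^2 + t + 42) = t^5 - 11*t^4 + 7*t^3 + 183*t^2 - 144*t - 756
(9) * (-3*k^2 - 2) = -27*k^2 - 18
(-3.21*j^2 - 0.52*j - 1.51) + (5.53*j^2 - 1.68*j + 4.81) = 2.32*j^2 - 2.2*j + 3.3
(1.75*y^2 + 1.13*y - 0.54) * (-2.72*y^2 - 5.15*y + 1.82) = -4.76*y^4 - 12.0861*y^3 - 1.1657*y^2 + 4.8376*y - 0.9828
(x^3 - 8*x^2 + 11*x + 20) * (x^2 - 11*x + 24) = x^5 - 19*x^4 + 123*x^3 - 293*x^2 + 44*x + 480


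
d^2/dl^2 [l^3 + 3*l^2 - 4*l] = 6*l + 6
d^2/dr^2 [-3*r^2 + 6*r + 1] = -6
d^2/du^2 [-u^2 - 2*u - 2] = -2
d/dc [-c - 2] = -1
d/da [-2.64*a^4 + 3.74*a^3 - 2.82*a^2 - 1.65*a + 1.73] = -10.56*a^3 + 11.22*a^2 - 5.64*a - 1.65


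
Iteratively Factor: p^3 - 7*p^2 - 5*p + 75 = (p - 5)*(p^2 - 2*p - 15) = (p - 5)*(p + 3)*(p - 5)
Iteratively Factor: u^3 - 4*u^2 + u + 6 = (u - 3)*(u^2 - u - 2) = (u - 3)*(u - 2)*(u + 1)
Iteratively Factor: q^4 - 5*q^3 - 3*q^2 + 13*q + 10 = (q - 2)*(q^3 - 3*q^2 - 9*q - 5) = (q - 2)*(q + 1)*(q^2 - 4*q - 5) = (q - 2)*(q + 1)^2*(q - 5)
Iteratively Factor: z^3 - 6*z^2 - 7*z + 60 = (z + 3)*(z^2 - 9*z + 20) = (z - 4)*(z + 3)*(z - 5)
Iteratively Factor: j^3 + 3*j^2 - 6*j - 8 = (j - 2)*(j^2 + 5*j + 4) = (j - 2)*(j + 1)*(j + 4)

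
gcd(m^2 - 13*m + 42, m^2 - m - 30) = m - 6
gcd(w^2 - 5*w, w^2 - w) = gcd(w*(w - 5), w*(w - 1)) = w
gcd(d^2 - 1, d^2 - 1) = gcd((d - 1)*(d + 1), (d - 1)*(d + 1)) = d^2 - 1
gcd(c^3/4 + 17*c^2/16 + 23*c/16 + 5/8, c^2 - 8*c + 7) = 1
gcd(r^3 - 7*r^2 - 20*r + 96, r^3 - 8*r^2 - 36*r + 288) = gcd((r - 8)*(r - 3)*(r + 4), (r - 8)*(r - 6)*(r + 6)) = r - 8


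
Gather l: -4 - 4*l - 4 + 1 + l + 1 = -3*l - 6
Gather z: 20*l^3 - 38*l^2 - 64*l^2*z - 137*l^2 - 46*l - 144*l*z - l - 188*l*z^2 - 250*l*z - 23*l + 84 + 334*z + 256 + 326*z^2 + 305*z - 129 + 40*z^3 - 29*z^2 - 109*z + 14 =20*l^3 - 175*l^2 - 70*l + 40*z^3 + z^2*(297 - 188*l) + z*(-64*l^2 - 394*l + 530) + 225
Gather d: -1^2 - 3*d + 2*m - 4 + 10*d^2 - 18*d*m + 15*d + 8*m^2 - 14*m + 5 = 10*d^2 + d*(12 - 18*m) + 8*m^2 - 12*m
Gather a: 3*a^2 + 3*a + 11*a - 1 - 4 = 3*a^2 + 14*a - 5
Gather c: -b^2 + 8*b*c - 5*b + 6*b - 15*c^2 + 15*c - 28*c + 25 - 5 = -b^2 + b - 15*c^2 + c*(8*b - 13) + 20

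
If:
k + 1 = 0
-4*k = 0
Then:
No Solution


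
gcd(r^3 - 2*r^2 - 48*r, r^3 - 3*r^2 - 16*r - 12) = 1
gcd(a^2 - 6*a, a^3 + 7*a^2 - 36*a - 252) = a - 6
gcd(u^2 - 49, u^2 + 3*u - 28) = u + 7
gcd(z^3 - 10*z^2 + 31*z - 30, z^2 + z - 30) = z - 5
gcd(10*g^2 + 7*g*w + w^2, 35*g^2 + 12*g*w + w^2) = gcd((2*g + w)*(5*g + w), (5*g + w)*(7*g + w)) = 5*g + w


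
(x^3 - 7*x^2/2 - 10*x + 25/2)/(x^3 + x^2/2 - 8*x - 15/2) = (x^2 - 6*x + 5)/(x^2 - 2*x - 3)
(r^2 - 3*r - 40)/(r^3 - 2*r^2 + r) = (r^2 - 3*r - 40)/(r*(r^2 - 2*r + 1))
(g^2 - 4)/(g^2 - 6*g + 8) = (g + 2)/(g - 4)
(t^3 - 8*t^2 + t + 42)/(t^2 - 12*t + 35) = (t^2 - t - 6)/(t - 5)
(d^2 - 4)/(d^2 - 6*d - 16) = (d - 2)/(d - 8)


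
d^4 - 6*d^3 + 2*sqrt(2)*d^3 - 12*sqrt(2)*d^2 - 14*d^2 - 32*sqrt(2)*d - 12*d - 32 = (d - 8)*(d + 2)*(d + sqrt(2))^2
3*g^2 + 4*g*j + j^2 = (g + j)*(3*g + j)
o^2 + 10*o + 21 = (o + 3)*(o + 7)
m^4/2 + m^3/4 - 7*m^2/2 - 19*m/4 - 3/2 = (m/2 + 1/2)*(m - 3)*(m + 1/2)*(m + 2)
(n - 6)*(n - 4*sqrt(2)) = n^2 - 6*n - 4*sqrt(2)*n + 24*sqrt(2)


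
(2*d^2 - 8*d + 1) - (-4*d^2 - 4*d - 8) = 6*d^2 - 4*d + 9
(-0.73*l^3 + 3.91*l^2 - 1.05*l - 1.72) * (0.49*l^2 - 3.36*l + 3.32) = -0.3577*l^5 + 4.3687*l^4 - 16.0757*l^3 + 15.6664*l^2 + 2.2932*l - 5.7104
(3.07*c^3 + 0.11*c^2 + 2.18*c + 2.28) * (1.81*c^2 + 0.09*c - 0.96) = 5.5567*c^5 + 0.4754*c^4 + 1.0085*c^3 + 4.2174*c^2 - 1.8876*c - 2.1888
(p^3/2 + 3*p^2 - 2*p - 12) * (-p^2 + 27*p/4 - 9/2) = -p^5/2 + 3*p^4/8 + 20*p^3 - 15*p^2 - 72*p + 54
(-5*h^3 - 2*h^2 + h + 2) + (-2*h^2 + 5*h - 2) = -5*h^3 - 4*h^2 + 6*h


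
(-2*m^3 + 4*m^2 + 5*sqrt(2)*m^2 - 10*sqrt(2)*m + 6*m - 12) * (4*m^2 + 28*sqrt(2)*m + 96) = -8*m^5 - 36*sqrt(2)*m^4 + 16*m^4 + 72*sqrt(2)*m^3 + 112*m^3 - 224*m^2 + 648*sqrt(2)*m^2 - 1296*sqrt(2)*m + 576*m - 1152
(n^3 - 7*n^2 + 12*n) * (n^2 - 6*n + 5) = n^5 - 13*n^4 + 59*n^3 - 107*n^2 + 60*n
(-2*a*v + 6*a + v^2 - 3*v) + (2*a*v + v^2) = 6*a + 2*v^2 - 3*v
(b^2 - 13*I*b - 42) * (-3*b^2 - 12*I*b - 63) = -3*b^4 + 27*I*b^3 - 93*b^2 + 1323*I*b + 2646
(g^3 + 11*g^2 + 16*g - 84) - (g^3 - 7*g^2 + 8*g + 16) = 18*g^2 + 8*g - 100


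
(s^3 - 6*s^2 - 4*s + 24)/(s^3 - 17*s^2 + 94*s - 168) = (s^2 - 4)/(s^2 - 11*s + 28)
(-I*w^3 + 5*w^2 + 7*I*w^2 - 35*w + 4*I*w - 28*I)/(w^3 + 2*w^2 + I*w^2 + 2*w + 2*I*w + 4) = (-I*w^3 + w^2*(5 + 7*I) + w*(-35 + 4*I) - 28*I)/(w^3 + w^2*(2 + I) + 2*w*(1 + I) + 4)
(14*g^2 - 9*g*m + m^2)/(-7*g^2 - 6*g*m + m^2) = (-2*g + m)/(g + m)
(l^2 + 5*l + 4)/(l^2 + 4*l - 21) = (l^2 + 5*l + 4)/(l^2 + 4*l - 21)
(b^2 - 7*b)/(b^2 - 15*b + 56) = b/(b - 8)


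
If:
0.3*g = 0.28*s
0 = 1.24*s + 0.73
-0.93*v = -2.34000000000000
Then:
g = -0.55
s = -0.59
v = 2.52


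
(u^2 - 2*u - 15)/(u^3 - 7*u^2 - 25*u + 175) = (u + 3)/(u^2 - 2*u - 35)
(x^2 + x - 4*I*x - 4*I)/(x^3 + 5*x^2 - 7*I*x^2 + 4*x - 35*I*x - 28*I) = (x - 4*I)/(x^2 + x*(4 - 7*I) - 28*I)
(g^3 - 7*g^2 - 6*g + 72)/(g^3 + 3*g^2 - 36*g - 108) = (g - 4)/(g + 6)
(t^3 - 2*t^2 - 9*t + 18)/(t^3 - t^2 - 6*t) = (t^2 + t - 6)/(t*(t + 2))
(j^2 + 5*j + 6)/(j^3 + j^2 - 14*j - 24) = 1/(j - 4)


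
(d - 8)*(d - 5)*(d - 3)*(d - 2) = d^4 - 18*d^3 + 111*d^2 - 278*d + 240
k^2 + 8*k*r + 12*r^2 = (k + 2*r)*(k + 6*r)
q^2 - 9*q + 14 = (q - 7)*(q - 2)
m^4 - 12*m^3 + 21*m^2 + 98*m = m*(m - 7)^2*(m + 2)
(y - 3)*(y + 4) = y^2 + y - 12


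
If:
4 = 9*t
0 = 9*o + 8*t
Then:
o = -32/81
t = 4/9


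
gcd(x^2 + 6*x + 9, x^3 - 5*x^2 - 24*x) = x + 3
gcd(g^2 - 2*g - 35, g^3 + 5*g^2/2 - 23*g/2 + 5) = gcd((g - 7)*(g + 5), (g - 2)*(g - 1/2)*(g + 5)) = g + 5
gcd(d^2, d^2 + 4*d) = d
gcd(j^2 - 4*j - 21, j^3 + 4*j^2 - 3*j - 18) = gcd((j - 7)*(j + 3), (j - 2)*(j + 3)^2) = j + 3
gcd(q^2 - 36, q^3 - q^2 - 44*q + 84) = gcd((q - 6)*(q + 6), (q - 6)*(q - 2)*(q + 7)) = q - 6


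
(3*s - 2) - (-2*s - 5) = 5*s + 3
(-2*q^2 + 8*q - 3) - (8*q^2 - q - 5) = -10*q^2 + 9*q + 2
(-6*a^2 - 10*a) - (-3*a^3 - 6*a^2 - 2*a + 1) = 3*a^3 - 8*a - 1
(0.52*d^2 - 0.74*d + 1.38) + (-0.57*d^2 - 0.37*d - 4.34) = -0.0499999999999999*d^2 - 1.11*d - 2.96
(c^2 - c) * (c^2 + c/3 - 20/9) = c^4 - 2*c^3/3 - 23*c^2/9 + 20*c/9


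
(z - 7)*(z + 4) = z^2 - 3*z - 28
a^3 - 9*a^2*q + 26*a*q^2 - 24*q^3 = (a - 4*q)*(a - 3*q)*(a - 2*q)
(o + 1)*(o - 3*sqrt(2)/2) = o^2 - 3*sqrt(2)*o/2 + o - 3*sqrt(2)/2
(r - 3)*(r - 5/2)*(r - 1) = r^3 - 13*r^2/2 + 13*r - 15/2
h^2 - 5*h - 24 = (h - 8)*(h + 3)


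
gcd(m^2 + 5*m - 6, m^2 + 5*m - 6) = m^2 + 5*m - 6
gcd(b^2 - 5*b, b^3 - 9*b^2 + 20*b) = b^2 - 5*b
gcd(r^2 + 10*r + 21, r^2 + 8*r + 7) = r + 7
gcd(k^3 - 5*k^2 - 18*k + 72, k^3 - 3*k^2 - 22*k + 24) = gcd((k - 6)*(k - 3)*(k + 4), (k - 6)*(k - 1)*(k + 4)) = k^2 - 2*k - 24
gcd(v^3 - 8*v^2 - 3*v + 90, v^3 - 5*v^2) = v - 5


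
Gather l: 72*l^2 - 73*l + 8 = 72*l^2 - 73*l + 8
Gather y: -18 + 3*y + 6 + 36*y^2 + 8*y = 36*y^2 + 11*y - 12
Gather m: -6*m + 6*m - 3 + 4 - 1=0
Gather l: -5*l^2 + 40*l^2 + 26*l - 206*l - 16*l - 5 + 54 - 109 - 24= 35*l^2 - 196*l - 84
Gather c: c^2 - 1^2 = c^2 - 1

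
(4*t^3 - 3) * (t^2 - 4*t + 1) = 4*t^5 - 16*t^4 + 4*t^3 - 3*t^2 + 12*t - 3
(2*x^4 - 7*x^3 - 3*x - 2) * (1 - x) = -2*x^5 + 9*x^4 - 7*x^3 + 3*x^2 - x - 2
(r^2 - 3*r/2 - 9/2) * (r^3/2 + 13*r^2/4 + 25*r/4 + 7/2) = r^5/2 + 5*r^4/2 - 7*r^3/8 - 41*r^2/2 - 267*r/8 - 63/4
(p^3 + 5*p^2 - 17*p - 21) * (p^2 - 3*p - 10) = p^5 + 2*p^4 - 42*p^3 - 20*p^2 + 233*p + 210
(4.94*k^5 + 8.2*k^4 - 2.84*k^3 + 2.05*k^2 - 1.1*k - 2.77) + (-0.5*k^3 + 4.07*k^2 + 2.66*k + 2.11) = 4.94*k^5 + 8.2*k^4 - 3.34*k^3 + 6.12*k^2 + 1.56*k - 0.66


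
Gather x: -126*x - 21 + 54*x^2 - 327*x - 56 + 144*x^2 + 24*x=198*x^2 - 429*x - 77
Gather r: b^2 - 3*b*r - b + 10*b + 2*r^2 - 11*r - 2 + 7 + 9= b^2 + 9*b + 2*r^2 + r*(-3*b - 11) + 14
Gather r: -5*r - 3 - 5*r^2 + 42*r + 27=-5*r^2 + 37*r + 24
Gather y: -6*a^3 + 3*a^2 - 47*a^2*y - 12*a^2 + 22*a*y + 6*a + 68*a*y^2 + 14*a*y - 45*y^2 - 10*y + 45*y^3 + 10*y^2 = -6*a^3 - 9*a^2 + 6*a + 45*y^3 + y^2*(68*a - 35) + y*(-47*a^2 + 36*a - 10)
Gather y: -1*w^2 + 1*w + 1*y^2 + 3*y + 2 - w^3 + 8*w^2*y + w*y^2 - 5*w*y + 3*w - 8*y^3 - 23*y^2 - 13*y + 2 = -w^3 - w^2 + 4*w - 8*y^3 + y^2*(w - 22) + y*(8*w^2 - 5*w - 10) + 4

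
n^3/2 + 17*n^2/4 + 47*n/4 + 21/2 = (n/2 + 1)*(n + 3)*(n + 7/2)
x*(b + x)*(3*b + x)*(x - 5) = 3*b^2*x^2 - 15*b^2*x + 4*b*x^3 - 20*b*x^2 + x^4 - 5*x^3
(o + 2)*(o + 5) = o^2 + 7*o + 10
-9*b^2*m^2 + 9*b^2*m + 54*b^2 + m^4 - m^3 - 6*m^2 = (-3*b + m)*(3*b + m)*(m - 3)*(m + 2)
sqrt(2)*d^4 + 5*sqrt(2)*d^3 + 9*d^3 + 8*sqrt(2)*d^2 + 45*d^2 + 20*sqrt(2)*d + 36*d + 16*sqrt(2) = (d + 1)*(d + 4)*(d + 4*sqrt(2))*(sqrt(2)*d + 1)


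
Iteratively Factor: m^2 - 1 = (m - 1)*(m + 1)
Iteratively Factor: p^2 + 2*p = (p + 2)*(p)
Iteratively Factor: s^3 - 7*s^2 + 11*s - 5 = (s - 1)*(s^2 - 6*s + 5) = (s - 5)*(s - 1)*(s - 1)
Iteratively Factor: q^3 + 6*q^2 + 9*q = (q)*(q^2 + 6*q + 9) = q*(q + 3)*(q + 3)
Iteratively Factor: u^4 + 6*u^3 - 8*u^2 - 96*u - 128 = (u - 4)*(u^3 + 10*u^2 + 32*u + 32) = (u - 4)*(u + 2)*(u^2 + 8*u + 16) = (u - 4)*(u + 2)*(u + 4)*(u + 4)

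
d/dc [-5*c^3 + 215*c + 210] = 215 - 15*c^2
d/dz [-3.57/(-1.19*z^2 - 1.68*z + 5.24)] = (-8.4966*z - 5.9976)/(1.19*z^2 + 1.68*z - 5.24)^2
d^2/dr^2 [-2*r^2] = -4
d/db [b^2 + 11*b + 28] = 2*b + 11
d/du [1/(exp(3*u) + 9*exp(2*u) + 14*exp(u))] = (-3*exp(2*u) - 18*exp(u) - 14)*exp(-u)/(exp(2*u) + 9*exp(u) + 14)^2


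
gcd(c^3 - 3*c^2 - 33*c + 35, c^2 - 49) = c - 7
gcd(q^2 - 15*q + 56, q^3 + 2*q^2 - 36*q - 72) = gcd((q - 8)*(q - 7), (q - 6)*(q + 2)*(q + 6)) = 1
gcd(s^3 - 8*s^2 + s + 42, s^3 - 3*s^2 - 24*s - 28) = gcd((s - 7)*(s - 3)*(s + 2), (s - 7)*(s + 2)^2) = s^2 - 5*s - 14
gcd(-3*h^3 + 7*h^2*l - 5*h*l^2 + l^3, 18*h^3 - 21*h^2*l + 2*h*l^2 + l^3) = 3*h^2 - 4*h*l + l^2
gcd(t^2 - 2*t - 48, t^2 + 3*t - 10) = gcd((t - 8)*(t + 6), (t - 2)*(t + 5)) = 1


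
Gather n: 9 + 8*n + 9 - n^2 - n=-n^2 + 7*n + 18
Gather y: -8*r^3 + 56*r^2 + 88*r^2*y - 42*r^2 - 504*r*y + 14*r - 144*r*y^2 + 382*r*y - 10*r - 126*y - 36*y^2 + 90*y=-8*r^3 + 14*r^2 + 4*r + y^2*(-144*r - 36) + y*(88*r^2 - 122*r - 36)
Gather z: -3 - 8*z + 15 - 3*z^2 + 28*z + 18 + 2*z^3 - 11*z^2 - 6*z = 2*z^3 - 14*z^2 + 14*z + 30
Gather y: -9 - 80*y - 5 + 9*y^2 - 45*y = 9*y^2 - 125*y - 14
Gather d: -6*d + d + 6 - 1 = 5 - 5*d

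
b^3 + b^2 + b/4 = b*(b + 1/2)^2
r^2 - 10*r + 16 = (r - 8)*(r - 2)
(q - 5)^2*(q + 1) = q^3 - 9*q^2 + 15*q + 25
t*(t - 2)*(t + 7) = t^3 + 5*t^2 - 14*t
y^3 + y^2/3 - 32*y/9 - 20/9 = (y - 2)*(y + 2/3)*(y + 5/3)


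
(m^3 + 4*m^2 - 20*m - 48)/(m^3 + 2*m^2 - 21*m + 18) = (m^2 - 2*m - 8)/(m^2 - 4*m + 3)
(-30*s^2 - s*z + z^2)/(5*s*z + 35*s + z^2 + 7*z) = (-6*s + z)/(z + 7)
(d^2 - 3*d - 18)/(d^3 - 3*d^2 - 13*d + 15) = (d - 6)/(d^2 - 6*d + 5)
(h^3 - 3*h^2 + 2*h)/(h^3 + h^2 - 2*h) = (h - 2)/(h + 2)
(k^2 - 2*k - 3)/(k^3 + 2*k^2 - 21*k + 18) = (k + 1)/(k^2 + 5*k - 6)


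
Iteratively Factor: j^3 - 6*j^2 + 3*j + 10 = (j - 2)*(j^2 - 4*j - 5) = (j - 5)*(j - 2)*(j + 1)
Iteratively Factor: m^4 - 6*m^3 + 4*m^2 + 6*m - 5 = (m - 1)*(m^3 - 5*m^2 - m + 5) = (m - 1)*(m + 1)*(m^2 - 6*m + 5) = (m - 5)*(m - 1)*(m + 1)*(m - 1)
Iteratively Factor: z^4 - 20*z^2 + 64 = (z + 4)*(z^3 - 4*z^2 - 4*z + 16) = (z - 2)*(z + 4)*(z^2 - 2*z - 8) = (z - 2)*(z + 2)*(z + 4)*(z - 4)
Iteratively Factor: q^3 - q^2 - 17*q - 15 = (q + 3)*(q^2 - 4*q - 5) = (q + 1)*(q + 3)*(q - 5)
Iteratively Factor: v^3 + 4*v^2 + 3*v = (v + 1)*(v^2 + 3*v) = (v + 1)*(v + 3)*(v)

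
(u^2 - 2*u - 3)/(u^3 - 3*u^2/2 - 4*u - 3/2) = 2/(2*u + 1)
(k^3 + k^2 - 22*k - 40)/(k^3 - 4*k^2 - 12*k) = (k^2 - k - 20)/(k*(k - 6))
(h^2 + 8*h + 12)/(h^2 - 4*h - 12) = (h + 6)/(h - 6)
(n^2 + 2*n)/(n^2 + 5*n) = (n + 2)/(n + 5)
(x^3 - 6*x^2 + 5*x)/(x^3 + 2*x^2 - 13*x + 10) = x*(x - 5)/(x^2 + 3*x - 10)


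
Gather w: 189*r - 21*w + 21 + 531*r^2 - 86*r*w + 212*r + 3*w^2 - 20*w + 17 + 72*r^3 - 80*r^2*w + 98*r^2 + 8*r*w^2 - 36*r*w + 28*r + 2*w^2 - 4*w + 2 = 72*r^3 + 629*r^2 + 429*r + w^2*(8*r + 5) + w*(-80*r^2 - 122*r - 45) + 40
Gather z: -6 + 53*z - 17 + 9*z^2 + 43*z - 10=9*z^2 + 96*z - 33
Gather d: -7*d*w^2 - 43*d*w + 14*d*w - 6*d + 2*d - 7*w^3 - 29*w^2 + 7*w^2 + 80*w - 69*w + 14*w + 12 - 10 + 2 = d*(-7*w^2 - 29*w - 4) - 7*w^3 - 22*w^2 + 25*w + 4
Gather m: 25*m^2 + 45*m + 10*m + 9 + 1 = 25*m^2 + 55*m + 10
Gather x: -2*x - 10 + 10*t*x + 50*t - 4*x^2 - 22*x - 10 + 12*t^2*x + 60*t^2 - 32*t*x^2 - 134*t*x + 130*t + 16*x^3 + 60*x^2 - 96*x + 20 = 60*t^2 + 180*t + 16*x^3 + x^2*(56 - 32*t) + x*(12*t^2 - 124*t - 120)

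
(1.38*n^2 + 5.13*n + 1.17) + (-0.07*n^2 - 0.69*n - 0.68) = 1.31*n^2 + 4.44*n + 0.49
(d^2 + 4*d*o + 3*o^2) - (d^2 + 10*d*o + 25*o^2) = -6*d*o - 22*o^2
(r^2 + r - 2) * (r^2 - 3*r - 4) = r^4 - 2*r^3 - 9*r^2 + 2*r + 8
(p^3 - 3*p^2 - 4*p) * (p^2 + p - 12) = p^5 - 2*p^4 - 19*p^3 + 32*p^2 + 48*p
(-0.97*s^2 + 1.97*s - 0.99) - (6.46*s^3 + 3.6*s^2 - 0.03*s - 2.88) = -6.46*s^3 - 4.57*s^2 + 2.0*s + 1.89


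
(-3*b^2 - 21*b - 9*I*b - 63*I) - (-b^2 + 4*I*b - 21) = -2*b^2 - 21*b - 13*I*b + 21 - 63*I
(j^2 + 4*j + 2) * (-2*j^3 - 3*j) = -2*j^5 - 8*j^4 - 7*j^3 - 12*j^2 - 6*j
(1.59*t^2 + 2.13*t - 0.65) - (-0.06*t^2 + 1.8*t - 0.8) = 1.65*t^2 + 0.33*t + 0.15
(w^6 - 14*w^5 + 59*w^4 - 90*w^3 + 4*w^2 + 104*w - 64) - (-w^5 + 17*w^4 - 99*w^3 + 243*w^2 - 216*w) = w^6 - 13*w^5 + 42*w^4 + 9*w^3 - 239*w^2 + 320*w - 64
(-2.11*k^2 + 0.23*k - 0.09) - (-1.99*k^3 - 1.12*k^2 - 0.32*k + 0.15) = 1.99*k^3 - 0.99*k^2 + 0.55*k - 0.24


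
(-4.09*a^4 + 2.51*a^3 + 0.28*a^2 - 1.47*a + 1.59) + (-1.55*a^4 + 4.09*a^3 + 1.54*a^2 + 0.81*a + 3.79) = -5.64*a^4 + 6.6*a^3 + 1.82*a^2 - 0.66*a + 5.38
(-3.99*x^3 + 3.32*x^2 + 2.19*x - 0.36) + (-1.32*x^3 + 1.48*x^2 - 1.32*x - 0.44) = -5.31*x^3 + 4.8*x^2 + 0.87*x - 0.8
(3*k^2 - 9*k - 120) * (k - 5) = 3*k^3 - 24*k^2 - 75*k + 600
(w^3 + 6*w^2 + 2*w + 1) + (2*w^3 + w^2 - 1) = 3*w^3 + 7*w^2 + 2*w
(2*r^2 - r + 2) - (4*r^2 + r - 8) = -2*r^2 - 2*r + 10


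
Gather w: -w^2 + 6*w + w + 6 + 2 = -w^2 + 7*w + 8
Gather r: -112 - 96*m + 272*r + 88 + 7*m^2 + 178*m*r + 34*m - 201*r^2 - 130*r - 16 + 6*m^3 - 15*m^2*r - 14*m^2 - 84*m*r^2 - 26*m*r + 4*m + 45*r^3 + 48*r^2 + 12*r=6*m^3 - 7*m^2 - 58*m + 45*r^3 + r^2*(-84*m - 153) + r*(-15*m^2 + 152*m + 154) - 40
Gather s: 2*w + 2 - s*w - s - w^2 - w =s*(-w - 1) - w^2 + w + 2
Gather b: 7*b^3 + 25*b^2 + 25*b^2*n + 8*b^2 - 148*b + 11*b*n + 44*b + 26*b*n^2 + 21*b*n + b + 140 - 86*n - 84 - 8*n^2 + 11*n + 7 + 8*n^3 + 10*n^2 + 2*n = 7*b^3 + b^2*(25*n + 33) + b*(26*n^2 + 32*n - 103) + 8*n^3 + 2*n^2 - 73*n + 63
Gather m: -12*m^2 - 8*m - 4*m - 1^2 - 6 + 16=-12*m^2 - 12*m + 9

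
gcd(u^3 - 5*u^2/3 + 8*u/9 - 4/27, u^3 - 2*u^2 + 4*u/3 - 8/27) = u^2 - 4*u/3 + 4/9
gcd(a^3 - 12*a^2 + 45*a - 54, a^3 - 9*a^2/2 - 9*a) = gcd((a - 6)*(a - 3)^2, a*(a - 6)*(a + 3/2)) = a - 6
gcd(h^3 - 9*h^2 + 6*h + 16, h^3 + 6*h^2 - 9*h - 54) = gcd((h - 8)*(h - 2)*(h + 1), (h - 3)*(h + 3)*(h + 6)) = 1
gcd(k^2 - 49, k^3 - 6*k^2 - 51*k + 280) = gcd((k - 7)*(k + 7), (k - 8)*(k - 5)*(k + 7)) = k + 7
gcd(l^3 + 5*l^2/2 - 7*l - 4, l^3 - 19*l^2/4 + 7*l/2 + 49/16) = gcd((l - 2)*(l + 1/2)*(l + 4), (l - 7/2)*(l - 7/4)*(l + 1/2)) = l + 1/2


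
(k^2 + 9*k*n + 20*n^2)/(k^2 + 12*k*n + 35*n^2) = (k + 4*n)/(k + 7*n)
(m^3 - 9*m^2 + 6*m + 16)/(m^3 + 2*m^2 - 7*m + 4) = (m^3 - 9*m^2 + 6*m + 16)/(m^3 + 2*m^2 - 7*m + 4)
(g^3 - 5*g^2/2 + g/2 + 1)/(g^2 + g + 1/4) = 2*(g^2 - 3*g + 2)/(2*g + 1)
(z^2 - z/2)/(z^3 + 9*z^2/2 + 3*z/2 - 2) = z/(z^2 + 5*z + 4)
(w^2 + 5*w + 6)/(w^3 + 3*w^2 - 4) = (w + 3)/(w^2 + w - 2)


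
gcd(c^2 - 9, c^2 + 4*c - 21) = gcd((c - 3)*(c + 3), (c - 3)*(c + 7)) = c - 3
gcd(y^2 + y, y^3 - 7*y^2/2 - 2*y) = y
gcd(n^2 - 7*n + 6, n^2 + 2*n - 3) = n - 1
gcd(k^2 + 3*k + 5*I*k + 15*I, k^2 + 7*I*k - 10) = k + 5*I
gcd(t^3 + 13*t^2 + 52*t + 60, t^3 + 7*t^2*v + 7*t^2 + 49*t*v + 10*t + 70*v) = t^2 + 7*t + 10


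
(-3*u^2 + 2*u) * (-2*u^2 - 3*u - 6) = 6*u^4 + 5*u^3 + 12*u^2 - 12*u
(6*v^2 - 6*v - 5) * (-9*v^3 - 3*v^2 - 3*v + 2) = -54*v^5 + 36*v^4 + 45*v^3 + 45*v^2 + 3*v - 10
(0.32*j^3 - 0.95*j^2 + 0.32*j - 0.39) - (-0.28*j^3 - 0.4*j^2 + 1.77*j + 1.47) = 0.6*j^3 - 0.55*j^2 - 1.45*j - 1.86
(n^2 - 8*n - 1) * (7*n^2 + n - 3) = 7*n^4 - 55*n^3 - 18*n^2 + 23*n + 3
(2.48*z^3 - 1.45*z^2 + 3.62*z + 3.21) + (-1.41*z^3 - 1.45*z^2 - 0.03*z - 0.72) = 1.07*z^3 - 2.9*z^2 + 3.59*z + 2.49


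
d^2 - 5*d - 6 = (d - 6)*(d + 1)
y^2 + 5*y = y*(y + 5)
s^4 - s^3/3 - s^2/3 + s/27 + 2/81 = (s - 2/3)*(s - 1/3)*(s + 1/3)^2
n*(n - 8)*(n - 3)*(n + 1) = n^4 - 10*n^3 + 13*n^2 + 24*n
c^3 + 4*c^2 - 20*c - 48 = (c - 4)*(c + 2)*(c + 6)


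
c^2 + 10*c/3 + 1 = (c + 1/3)*(c + 3)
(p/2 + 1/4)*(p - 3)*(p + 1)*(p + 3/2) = p^4/2 - 25*p^2/8 - 15*p/4 - 9/8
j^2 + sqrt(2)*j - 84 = (j - 6*sqrt(2))*(j + 7*sqrt(2))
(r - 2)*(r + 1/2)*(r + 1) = r^3 - r^2/2 - 5*r/2 - 1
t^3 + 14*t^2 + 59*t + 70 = (t + 2)*(t + 5)*(t + 7)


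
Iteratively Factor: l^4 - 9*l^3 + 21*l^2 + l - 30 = (l - 2)*(l^3 - 7*l^2 + 7*l + 15) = (l - 3)*(l - 2)*(l^2 - 4*l - 5) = (l - 3)*(l - 2)*(l + 1)*(l - 5)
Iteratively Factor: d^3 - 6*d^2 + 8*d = (d)*(d^2 - 6*d + 8) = d*(d - 2)*(d - 4)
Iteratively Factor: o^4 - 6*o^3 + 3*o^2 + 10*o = (o - 2)*(o^3 - 4*o^2 - 5*o) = o*(o - 2)*(o^2 - 4*o - 5) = o*(o - 2)*(o + 1)*(o - 5)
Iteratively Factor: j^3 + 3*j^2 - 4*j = (j)*(j^2 + 3*j - 4) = j*(j + 4)*(j - 1)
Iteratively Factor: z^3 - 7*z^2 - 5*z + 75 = (z - 5)*(z^2 - 2*z - 15) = (z - 5)^2*(z + 3)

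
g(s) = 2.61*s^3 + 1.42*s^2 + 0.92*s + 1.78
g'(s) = 7.83*s^2 + 2.84*s + 0.92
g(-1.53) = -5.65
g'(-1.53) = 14.90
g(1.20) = 9.44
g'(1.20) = 15.60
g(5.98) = 616.20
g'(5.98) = 297.91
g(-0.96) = -0.10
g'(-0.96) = 5.41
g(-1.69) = -8.32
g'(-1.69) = 18.48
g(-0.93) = 0.05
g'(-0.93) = 5.05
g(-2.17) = -20.20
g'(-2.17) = 31.63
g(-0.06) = 1.73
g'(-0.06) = 0.78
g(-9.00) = -1794.17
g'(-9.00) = 609.59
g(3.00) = 87.79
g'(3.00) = 79.91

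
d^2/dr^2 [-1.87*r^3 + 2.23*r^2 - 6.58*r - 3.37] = 4.46 - 11.22*r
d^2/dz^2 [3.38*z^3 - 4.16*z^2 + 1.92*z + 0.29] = 20.28*z - 8.32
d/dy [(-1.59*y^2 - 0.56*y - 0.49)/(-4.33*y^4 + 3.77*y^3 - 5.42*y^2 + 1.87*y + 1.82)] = (-13.7694*y^5 - 1.2801*y^4 - 4.2644*y^3 - 0.466600000000001*y^2 - 11.0992*y - 0.1029)/(18.7489*y^8 - 32.6482*y^7 + 61.1501*y^6 - 57.061*y^5 + 27.715*y^4 - 6.548*y^3 - 16.2319*y^2 + 6.8068*y + 3.3124)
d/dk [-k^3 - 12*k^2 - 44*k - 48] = -3*k^2 - 24*k - 44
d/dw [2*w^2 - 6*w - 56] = 4*w - 6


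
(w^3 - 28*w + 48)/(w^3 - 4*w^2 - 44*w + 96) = (w - 4)/(w - 8)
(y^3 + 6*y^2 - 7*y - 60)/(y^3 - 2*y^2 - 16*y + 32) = (y^2 + 2*y - 15)/(y^2 - 6*y + 8)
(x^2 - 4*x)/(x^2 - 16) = x/(x + 4)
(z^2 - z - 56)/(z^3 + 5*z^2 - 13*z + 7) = (z - 8)/(z^2 - 2*z + 1)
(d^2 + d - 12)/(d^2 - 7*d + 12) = (d + 4)/(d - 4)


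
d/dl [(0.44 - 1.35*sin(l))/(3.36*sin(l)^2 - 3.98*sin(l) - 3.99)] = (4.536*sin(l)^2 - 2.9568*sin(l) + 7.1377)*cos(l)/(11.2896*sin(l)^4 - 26.7456*sin(l)^3 - 10.9724*sin(l)^2 + 31.7604*sin(l) + 15.9201)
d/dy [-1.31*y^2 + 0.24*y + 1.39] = 0.24 - 2.62*y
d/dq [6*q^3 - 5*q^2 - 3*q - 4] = 18*q^2 - 10*q - 3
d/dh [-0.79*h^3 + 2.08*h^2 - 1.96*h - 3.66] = -2.37*h^2 + 4.16*h - 1.96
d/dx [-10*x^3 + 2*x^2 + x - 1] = -30*x^2 + 4*x + 1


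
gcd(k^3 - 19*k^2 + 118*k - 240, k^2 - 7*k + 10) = k - 5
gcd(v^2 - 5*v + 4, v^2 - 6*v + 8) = v - 4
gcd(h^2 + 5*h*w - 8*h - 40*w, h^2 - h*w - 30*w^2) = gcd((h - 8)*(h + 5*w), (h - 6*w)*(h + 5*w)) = h + 5*w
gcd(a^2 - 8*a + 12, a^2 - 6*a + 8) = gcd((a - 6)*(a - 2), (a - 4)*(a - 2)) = a - 2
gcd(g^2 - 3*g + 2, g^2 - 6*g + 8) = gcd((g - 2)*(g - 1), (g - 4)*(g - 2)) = g - 2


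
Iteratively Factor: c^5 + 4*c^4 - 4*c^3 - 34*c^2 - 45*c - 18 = (c - 3)*(c^4 + 7*c^3 + 17*c^2 + 17*c + 6) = (c - 3)*(c + 1)*(c^3 + 6*c^2 + 11*c + 6) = (c - 3)*(c + 1)*(c + 3)*(c^2 + 3*c + 2) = (c - 3)*(c + 1)^2*(c + 3)*(c + 2)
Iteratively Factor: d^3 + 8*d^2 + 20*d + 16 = (d + 2)*(d^2 + 6*d + 8) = (d + 2)^2*(d + 4)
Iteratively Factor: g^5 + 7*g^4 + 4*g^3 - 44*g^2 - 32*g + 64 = (g + 2)*(g^4 + 5*g^3 - 6*g^2 - 32*g + 32) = (g - 1)*(g + 2)*(g^3 + 6*g^2 - 32) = (g - 1)*(g + 2)*(g + 4)*(g^2 + 2*g - 8) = (g - 2)*(g - 1)*(g + 2)*(g + 4)*(g + 4)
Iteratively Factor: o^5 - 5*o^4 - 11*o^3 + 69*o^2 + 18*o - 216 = (o - 3)*(o^4 - 2*o^3 - 17*o^2 + 18*o + 72) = (o - 3)*(o + 2)*(o^3 - 4*o^2 - 9*o + 36) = (o - 4)*(o - 3)*(o + 2)*(o^2 - 9) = (o - 4)*(o - 3)^2*(o + 2)*(o + 3)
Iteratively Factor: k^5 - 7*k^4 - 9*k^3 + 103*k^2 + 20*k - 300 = (k + 2)*(k^4 - 9*k^3 + 9*k^2 + 85*k - 150) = (k + 2)*(k + 3)*(k^3 - 12*k^2 + 45*k - 50) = (k - 2)*(k + 2)*(k + 3)*(k^2 - 10*k + 25) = (k - 5)*(k - 2)*(k + 2)*(k + 3)*(k - 5)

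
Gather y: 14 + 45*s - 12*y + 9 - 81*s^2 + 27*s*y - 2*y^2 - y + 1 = -81*s^2 + 45*s - 2*y^2 + y*(27*s - 13) + 24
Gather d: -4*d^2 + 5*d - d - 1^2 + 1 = -4*d^2 + 4*d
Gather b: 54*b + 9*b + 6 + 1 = 63*b + 7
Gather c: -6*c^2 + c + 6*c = -6*c^2 + 7*c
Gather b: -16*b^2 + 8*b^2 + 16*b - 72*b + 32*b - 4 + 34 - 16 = -8*b^2 - 24*b + 14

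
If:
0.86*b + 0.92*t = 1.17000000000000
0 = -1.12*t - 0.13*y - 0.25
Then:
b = 0.124169435215947*y + 1.59925249169435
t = -0.116071428571429*y - 0.223214285714286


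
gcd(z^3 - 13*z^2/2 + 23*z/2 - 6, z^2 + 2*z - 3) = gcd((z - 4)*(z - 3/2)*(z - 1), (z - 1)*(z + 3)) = z - 1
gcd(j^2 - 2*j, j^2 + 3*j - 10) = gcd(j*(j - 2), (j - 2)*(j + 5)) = j - 2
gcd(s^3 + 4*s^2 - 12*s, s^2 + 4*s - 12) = s^2 + 4*s - 12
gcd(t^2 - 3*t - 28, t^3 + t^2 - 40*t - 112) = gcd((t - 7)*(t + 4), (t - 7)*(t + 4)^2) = t^2 - 3*t - 28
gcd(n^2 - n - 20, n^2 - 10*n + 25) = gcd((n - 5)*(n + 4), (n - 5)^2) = n - 5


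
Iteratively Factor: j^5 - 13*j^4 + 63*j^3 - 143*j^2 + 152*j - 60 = (j - 3)*(j^4 - 10*j^3 + 33*j^2 - 44*j + 20) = (j - 3)*(j - 2)*(j^3 - 8*j^2 + 17*j - 10) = (j - 5)*(j - 3)*(j - 2)*(j^2 - 3*j + 2) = (j - 5)*(j - 3)*(j - 2)*(j - 1)*(j - 2)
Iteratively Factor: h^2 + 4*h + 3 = (h + 1)*(h + 3)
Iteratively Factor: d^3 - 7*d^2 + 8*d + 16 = (d - 4)*(d^2 - 3*d - 4) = (d - 4)*(d + 1)*(d - 4)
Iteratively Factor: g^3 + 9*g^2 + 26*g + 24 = (g + 2)*(g^2 + 7*g + 12) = (g + 2)*(g + 3)*(g + 4)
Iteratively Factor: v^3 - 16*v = (v - 4)*(v^2 + 4*v) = (v - 4)*(v + 4)*(v)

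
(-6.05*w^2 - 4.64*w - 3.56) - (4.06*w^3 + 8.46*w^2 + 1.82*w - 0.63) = -4.06*w^3 - 14.51*w^2 - 6.46*w - 2.93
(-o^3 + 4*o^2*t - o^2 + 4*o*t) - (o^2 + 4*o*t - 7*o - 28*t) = -o^3 + 4*o^2*t - 2*o^2 + 7*o + 28*t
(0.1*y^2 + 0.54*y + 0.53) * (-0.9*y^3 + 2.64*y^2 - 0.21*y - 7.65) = -0.09*y^5 - 0.222*y^4 + 0.9276*y^3 + 0.5208*y^2 - 4.2423*y - 4.0545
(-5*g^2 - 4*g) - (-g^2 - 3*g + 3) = -4*g^2 - g - 3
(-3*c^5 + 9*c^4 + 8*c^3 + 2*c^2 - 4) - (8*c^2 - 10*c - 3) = -3*c^5 + 9*c^4 + 8*c^3 - 6*c^2 + 10*c - 1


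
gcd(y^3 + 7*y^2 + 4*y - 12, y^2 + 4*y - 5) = y - 1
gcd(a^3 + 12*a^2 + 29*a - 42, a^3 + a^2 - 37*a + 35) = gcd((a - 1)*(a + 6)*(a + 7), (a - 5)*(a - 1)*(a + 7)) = a^2 + 6*a - 7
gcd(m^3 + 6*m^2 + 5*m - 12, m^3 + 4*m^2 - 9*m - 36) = m^2 + 7*m + 12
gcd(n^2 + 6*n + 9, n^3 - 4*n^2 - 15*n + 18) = n + 3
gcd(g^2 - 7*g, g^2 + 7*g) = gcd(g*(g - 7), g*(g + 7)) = g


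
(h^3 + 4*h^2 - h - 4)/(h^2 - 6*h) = (h^3 + 4*h^2 - h - 4)/(h*(h - 6))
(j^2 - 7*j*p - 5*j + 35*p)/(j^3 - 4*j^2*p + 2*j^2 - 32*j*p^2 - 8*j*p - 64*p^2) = (-j^2 + 7*j*p + 5*j - 35*p)/(-j^3 + 4*j^2*p - 2*j^2 + 32*j*p^2 + 8*j*p + 64*p^2)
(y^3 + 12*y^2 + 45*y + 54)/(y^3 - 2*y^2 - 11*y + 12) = (y^2 + 9*y + 18)/(y^2 - 5*y + 4)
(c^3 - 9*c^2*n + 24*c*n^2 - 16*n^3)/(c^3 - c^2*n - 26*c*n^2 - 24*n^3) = (-c^3 + 9*c^2*n - 24*c*n^2 + 16*n^3)/(-c^3 + c^2*n + 26*c*n^2 + 24*n^3)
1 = 1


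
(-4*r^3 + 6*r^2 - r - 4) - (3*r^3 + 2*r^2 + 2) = -7*r^3 + 4*r^2 - r - 6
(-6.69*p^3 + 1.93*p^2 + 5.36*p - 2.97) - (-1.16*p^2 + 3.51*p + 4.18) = -6.69*p^3 + 3.09*p^2 + 1.85*p - 7.15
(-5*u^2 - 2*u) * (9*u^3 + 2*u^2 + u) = -45*u^5 - 28*u^4 - 9*u^3 - 2*u^2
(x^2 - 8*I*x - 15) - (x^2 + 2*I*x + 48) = -10*I*x - 63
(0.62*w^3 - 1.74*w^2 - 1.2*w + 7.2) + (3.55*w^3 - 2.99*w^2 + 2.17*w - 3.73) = 4.17*w^3 - 4.73*w^2 + 0.97*w + 3.47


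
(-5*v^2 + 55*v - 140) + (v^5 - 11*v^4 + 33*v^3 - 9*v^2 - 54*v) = v^5 - 11*v^4 + 33*v^3 - 14*v^2 + v - 140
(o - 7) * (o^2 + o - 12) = o^3 - 6*o^2 - 19*o + 84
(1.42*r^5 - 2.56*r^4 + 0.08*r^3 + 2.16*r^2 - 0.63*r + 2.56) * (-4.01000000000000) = -5.6942*r^5 + 10.2656*r^4 - 0.3208*r^3 - 8.6616*r^2 + 2.5263*r - 10.2656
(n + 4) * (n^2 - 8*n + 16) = n^3 - 4*n^2 - 16*n + 64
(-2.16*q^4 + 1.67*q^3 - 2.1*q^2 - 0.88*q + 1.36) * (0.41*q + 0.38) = -0.8856*q^5 - 0.1361*q^4 - 0.2264*q^3 - 1.1588*q^2 + 0.2232*q + 0.5168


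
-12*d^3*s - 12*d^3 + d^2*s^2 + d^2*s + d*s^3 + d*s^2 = (-3*d + s)*(4*d + s)*(d*s + d)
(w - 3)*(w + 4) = w^2 + w - 12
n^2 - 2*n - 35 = (n - 7)*(n + 5)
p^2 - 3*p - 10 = (p - 5)*(p + 2)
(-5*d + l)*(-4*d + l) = 20*d^2 - 9*d*l + l^2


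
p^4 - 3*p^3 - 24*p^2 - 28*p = p*(p - 7)*(p + 2)^2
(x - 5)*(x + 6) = x^2 + x - 30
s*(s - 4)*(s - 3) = s^3 - 7*s^2 + 12*s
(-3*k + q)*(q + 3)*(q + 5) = -3*k*q^2 - 24*k*q - 45*k + q^3 + 8*q^2 + 15*q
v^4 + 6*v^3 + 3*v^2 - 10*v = v*(v - 1)*(v + 2)*(v + 5)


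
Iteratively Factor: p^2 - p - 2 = (p - 2)*(p + 1)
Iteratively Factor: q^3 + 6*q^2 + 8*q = (q + 2)*(q^2 + 4*q) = (q + 2)*(q + 4)*(q)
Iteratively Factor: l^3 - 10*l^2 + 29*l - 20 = (l - 5)*(l^2 - 5*l + 4) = (l - 5)*(l - 4)*(l - 1)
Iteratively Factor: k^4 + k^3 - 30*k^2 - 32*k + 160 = (k - 5)*(k^3 + 6*k^2 - 32) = (k - 5)*(k + 4)*(k^2 + 2*k - 8) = (k - 5)*(k - 2)*(k + 4)*(k + 4)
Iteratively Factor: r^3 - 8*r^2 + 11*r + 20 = (r - 5)*(r^2 - 3*r - 4) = (r - 5)*(r + 1)*(r - 4)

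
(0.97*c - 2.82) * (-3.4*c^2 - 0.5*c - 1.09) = -3.298*c^3 + 9.103*c^2 + 0.3527*c + 3.0738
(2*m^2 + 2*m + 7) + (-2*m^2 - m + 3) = m + 10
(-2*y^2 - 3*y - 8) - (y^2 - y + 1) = -3*y^2 - 2*y - 9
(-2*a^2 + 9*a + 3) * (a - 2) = -2*a^3 + 13*a^2 - 15*a - 6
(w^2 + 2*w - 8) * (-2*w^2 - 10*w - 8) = -2*w^4 - 14*w^3 - 12*w^2 + 64*w + 64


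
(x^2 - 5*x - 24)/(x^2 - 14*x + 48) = (x + 3)/(x - 6)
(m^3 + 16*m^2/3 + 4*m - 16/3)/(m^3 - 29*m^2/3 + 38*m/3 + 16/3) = (3*m^3 + 16*m^2 + 12*m - 16)/(3*m^3 - 29*m^2 + 38*m + 16)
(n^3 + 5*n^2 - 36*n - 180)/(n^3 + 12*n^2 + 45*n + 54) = (n^2 - n - 30)/(n^2 + 6*n + 9)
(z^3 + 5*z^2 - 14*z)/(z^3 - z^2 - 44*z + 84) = z/(z - 6)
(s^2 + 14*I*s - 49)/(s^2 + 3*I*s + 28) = (s + 7*I)/(s - 4*I)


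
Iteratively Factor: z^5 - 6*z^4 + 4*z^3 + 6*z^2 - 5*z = (z - 5)*(z^4 - z^3 - z^2 + z) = (z - 5)*(z - 1)*(z^3 - z) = (z - 5)*(z - 1)*(z + 1)*(z^2 - z) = z*(z - 5)*(z - 1)*(z + 1)*(z - 1)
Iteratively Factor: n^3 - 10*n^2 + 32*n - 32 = (n - 4)*(n^2 - 6*n + 8) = (n - 4)*(n - 2)*(n - 4)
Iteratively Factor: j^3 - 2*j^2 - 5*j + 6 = (j - 1)*(j^2 - j - 6) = (j - 1)*(j + 2)*(j - 3)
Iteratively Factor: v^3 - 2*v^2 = (v)*(v^2 - 2*v) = v^2*(v - 2)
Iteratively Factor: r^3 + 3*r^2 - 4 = (r + 2)*(r^2 + r - 2) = (r + 2)^2*(r - 1)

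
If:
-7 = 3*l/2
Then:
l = -14/3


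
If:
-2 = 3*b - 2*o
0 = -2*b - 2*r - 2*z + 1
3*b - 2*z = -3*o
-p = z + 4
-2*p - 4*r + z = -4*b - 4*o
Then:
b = -82/161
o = 38/161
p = -578/161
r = 457/322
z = -66/161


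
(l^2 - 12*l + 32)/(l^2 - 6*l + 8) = (l - 8)/(l - 2)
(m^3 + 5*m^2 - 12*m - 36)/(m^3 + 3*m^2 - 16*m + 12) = (m^2 - m - 6)/(m^2 - 3*m + 2)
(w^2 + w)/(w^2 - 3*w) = (w + 1)/(w - 3)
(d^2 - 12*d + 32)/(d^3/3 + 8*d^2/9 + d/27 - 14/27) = 27*(d^2 - 12*d + 32)/(9*d^3 + 24*d^2 + d - 14)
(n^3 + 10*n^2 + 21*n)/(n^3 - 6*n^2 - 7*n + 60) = n*(n + 7)/(n^2 - 9*n + 20)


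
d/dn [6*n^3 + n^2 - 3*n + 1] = 18*n^2 + 2*n - 3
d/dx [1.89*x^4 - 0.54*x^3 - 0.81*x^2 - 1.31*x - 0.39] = 7.56*x^3 - 1.62*x^2 - 1.62*x - 1.31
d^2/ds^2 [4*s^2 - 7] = 8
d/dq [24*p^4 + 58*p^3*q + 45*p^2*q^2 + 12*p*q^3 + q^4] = 58*p^3 + 90*p^2*q + 36*p*q^2 + 4*q^3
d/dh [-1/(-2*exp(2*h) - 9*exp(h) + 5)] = (-4*exp(h) - 9)*exp(h)/(2*exp(2*h) + 9*exp(h) - 5)^2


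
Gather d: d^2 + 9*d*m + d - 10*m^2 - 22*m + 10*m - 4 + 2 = d^2 + d*(9*m + 1) - 10*m^2 - 12*m - 2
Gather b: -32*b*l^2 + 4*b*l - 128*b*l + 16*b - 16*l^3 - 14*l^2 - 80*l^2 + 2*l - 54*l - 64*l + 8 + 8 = b*(-32*l^2 - 124*l + 16) - 16*l^3 - 94*l^2 - 116*l + 16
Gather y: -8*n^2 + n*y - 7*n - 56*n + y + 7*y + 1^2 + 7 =-8*n^2 - 63*n + y*(n + 8) + 8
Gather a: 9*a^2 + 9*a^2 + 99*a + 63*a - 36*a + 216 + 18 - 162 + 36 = 18*a^2 + 126*a + 108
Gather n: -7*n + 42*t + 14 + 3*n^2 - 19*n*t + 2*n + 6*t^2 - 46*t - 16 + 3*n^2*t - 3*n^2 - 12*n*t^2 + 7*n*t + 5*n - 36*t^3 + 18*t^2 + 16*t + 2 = 3*n^2*t + n*(-12*t^2 - 12*t) - 36*t^3 + 24*t^2 + 12*t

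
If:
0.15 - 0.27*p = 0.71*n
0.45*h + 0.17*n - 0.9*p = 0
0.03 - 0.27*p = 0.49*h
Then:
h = 0.03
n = 0.19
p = 0.05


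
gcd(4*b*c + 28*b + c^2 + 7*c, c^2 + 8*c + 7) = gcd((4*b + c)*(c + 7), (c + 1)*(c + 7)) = c + 7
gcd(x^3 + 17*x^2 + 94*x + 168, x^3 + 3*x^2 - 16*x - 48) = x + 4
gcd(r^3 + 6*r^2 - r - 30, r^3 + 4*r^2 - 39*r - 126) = r + 3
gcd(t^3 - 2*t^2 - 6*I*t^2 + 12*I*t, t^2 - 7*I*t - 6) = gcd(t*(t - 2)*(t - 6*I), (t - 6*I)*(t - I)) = t - 6*I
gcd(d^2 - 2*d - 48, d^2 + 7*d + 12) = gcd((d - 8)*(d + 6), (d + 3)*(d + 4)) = 1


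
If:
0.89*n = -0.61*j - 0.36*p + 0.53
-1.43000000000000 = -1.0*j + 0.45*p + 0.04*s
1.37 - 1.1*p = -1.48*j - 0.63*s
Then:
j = 0.754608294930876*s + 5.04493087557604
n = -1.15954797286802*s - 6.11163206130586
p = 1.58801843317972*s + 8.0331797235023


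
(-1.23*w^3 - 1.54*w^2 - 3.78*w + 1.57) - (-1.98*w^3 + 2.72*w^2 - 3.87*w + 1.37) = 0.75*w^3 - 4.26*w^2 + 0.0900000000000003*w + 0.2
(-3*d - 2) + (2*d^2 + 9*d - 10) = 2*d^2 + 6*d - 12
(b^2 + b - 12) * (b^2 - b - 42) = b^4 - 55*b^2 - 30*b + 504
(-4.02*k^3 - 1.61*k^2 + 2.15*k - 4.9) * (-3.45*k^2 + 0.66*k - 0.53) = 13.869*k^5 + 2.9013*k^4 - 6.3495*k^3 + 19.1773*k^2 - 4.3735*k + 2.597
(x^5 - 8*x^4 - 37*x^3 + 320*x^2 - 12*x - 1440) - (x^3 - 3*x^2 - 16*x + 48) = x^5 - 8*x^4 - 38*x^3 + 323*x^2 + 4*x - 1488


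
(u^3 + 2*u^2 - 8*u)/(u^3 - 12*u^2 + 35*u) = (u^2 + 2*u - 8)/(u^2 - 12*u + 35)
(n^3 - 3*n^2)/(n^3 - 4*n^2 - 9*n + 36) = n^2/(n^2 - n - 12)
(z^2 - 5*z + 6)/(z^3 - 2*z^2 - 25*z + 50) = (z - 3)/(z^2 - 25)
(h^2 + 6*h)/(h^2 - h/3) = 3*(h + 6)/(3*h - 1)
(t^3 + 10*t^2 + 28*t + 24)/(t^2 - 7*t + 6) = (t^3 + 10*t^2 + 28*t + 24)/(t^2 - 7*t + 6)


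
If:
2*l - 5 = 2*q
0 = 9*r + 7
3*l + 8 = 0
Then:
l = -8/3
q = -31/6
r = -7/9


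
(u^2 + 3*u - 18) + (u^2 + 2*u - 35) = 2*u^2 + 5*u - 53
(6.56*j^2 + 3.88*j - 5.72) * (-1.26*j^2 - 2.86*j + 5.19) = -8.2656*j^4 - 23.6504*j^3 + 30.1568*j^2 + 36.4964*j - 29.6868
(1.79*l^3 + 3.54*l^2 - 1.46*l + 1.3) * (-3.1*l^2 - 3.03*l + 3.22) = -5.549*l^5 - 16.3977*l^4 - 0.436399999999998*l^3 + 11.7926*l^2 - 8.6402*l + 4.186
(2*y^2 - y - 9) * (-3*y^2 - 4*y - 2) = -6*y^4 - 5*y^3 + 27*y^2 + 38*y + 18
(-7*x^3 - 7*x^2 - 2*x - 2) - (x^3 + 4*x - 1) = -8*x^3 - 7*x^2 - 6*x - 1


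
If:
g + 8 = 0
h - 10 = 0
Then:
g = -8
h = 10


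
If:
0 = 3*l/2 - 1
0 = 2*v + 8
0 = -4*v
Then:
No Solution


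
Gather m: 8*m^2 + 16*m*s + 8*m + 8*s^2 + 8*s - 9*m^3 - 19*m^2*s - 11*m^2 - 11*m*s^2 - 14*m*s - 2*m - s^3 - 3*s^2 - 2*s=-9*m^3 + m^2*(-19*s - 3) + m*(-11*s^2 + 2*s + 6) - s^3 + 5*s^2 + 6*s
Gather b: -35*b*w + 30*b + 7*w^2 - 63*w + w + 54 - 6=b*(30 - 35*w) + 7*w^2 - 62*w + 48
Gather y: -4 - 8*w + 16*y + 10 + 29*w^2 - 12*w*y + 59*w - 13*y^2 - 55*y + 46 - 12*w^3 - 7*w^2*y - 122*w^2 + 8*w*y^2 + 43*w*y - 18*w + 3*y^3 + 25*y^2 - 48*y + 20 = -12*w^3 - 93*w^2 + 33*w + 3*y^3 + y^2*(8*w + 12) + y*(-7*w^2 + 31*w - 87) + 72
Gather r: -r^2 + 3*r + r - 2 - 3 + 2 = -r^2 + 4*r - 3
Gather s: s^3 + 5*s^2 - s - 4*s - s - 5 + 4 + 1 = s^3 + 5*s^2 - 6*s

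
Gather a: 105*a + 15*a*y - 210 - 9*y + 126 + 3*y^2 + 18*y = a*(15*y + 105) + 3*y^2 + 9*y - 84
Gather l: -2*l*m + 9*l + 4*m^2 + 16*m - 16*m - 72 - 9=l*(9 - 2*m) + 4*m^2 - 81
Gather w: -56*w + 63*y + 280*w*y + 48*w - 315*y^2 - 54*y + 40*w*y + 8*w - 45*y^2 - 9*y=320*w*y - 360*y^2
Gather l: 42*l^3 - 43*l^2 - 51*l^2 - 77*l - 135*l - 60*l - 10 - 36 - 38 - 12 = 42*l^3 - 94*l^2 - 272*l - 96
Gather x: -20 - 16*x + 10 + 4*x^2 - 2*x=4*x^2 - 18*x - 10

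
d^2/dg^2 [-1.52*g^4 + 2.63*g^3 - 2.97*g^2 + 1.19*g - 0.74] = -18.24*g^2 + 15.78*g - 5.94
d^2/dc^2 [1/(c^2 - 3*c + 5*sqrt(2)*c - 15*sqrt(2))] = 2*(-c^2 - 5*sqrt(2)*c + 3*c + (2*c - 3 + 5*sqrt(2))^2 + 15*sqrt(2))/(c^2 - 3*c + 5*sqrt(2)*c - 15*sqrt(2))^3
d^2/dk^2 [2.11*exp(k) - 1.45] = 2.11*exp(k)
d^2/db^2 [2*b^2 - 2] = 4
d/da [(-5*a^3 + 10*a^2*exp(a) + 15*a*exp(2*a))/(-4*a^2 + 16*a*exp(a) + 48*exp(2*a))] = 5*(2*a^4*exp(a) + a^4 + 18*a^3*exp(2*a) - 8*a^3*exp(a) - 12*a^2*exp(3*a) - 25*a^2*exp(2*a) + 48*a*exp(3*a) + 36*exp(4*a))/(4*(a^4 - 8*a^3*exp(a) - 8*a^2*exp(2*a) + 96*a*exp(3*a) + 144*exp(4*a)))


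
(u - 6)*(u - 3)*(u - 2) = u^3 - 11*u^2 + 36*u - 36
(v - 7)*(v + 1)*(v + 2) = v^3 - 4*v^2 - 19*v - 14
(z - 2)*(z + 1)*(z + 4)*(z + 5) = z^4 + 8*z^3 + 9*z^2 - 38*z - 40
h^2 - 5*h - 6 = (h - 6)*(h + 1)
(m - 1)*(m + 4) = m^2 + 3*m - 4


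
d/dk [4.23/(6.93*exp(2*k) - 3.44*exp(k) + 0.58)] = (14.5512 - 58.6278*exp(k))*exp(k)/(6.93*exp(2*k) - 3.44*exp(k) + 0.58)^2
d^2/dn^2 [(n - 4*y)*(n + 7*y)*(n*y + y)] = 2*y*(3*n + 3*y + 1)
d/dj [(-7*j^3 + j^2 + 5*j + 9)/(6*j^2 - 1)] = (-42*j^4 - 9*j^2 - 110*j - 5)/(36*j^4 - 12*j^2 + 1)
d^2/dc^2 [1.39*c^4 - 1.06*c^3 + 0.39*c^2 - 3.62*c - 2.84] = 16.68*c^2 - 6.36*c + 0.78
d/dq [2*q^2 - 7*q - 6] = 4*q - 7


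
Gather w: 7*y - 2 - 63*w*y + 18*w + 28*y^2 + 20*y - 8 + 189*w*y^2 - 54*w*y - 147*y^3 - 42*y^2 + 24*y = w*(189*y^2 - 117*y + 18) - 147*y^3 - 14*y^2 + 51*y - 10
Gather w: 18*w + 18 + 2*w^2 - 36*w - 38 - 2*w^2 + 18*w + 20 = 0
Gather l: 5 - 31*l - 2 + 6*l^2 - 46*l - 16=6*l^2 - 77*l - 13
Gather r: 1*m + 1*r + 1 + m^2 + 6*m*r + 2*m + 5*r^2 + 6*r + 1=m^2 + 3*m + 5*r^2 + r*(6*m + 7) + 2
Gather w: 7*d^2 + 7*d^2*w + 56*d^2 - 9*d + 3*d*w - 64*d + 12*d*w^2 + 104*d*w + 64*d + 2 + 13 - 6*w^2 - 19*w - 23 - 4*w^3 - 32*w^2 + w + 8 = 63*d^2 - 9*d - 4*w^3 + w^2*(12*d - 38) + w*(7*d^2 + 107*d - 18)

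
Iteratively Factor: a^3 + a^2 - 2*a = (a)*(a^2 + a - 2) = a*(a - 1)*(a + 2)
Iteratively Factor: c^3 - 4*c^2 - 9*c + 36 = (c + 3)*(c^2 - 7*c + 12) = (c - 3)*(c + 3)*(c - 4)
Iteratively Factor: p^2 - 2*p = (p)*(p - 2)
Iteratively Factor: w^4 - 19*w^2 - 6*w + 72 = (w + 3)*(w^3 - 3*w^2 - 10*w + 24) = (w - 4)*(w + 3)*(w^2 + w - 6) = (w - 4)*(w - 2)*(w + 3)*(w + 3)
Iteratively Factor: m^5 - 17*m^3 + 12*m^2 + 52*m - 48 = (m - 1)*(m^4 + m^3 - 16*m^2 - 4*m + 48) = (m - 1)*(m + 2)*(m^3 - m^2 - 14*m + 24) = (m - 2)*(m - 1)*(m + 2)*(m^2 + m - 12) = (m - 3)*(m - 2)*(m - 1)*(m + 2)*(m + 4)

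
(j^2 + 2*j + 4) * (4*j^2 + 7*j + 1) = 4*j^4 + 15*j^3 + 31*j^2 + 30*j + 4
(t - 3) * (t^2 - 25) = t^3 - 3*t^2 - 25*t + 75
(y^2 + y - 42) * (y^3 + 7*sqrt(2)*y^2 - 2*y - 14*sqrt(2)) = y^5 + y^4 + 7*sqrt(2)*y^4 - 44*y^3 + 7*sqrt(2)*y^3 - 308*sqrt(2)*y^2 - 2*y^2 - 14*sqrt(2)*y + 84*y + 588*sqrt(2)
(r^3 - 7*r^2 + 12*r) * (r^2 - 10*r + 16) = r^5 - 17*r^4 + 98*r^3 - 232*r^2 + 192*r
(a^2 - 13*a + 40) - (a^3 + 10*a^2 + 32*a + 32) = -a^3 - 9*a^2 - 45*a + 8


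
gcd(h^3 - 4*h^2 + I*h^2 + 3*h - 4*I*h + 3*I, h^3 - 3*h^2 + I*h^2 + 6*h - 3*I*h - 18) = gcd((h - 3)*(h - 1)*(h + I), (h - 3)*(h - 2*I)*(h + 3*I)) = h - 3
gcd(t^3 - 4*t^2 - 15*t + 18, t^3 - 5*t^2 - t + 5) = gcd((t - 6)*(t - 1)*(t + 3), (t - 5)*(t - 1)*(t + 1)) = t - 1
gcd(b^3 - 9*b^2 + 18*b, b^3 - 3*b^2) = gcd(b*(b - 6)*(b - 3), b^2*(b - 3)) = b^2 - 3*b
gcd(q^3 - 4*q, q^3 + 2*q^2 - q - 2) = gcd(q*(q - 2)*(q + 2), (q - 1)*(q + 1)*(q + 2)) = q + 2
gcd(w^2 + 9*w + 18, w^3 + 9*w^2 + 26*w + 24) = w + 3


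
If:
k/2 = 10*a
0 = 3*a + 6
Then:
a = -2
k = -40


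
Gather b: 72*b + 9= 72*b + 9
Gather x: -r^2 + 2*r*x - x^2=-r^2 + 2*r*x - x^2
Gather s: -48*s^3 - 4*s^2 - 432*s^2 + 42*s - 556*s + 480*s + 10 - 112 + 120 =-48*s^3 - 436*s^2 - 34*s + 18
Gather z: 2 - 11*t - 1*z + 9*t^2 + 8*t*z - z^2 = 9*t^2 - 11*t - z^2 + z*(8*t - 1) + 2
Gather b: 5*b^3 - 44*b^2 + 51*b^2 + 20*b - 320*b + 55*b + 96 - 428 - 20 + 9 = 5*b^3 + 7*b^2 - 245*b - 343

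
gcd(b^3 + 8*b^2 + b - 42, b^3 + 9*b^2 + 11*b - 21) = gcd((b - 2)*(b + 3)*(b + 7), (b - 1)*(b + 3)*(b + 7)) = b^2 + 10*b + 21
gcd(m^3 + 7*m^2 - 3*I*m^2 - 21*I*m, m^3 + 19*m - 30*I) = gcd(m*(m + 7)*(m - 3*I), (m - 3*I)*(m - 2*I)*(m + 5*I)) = m - 3*I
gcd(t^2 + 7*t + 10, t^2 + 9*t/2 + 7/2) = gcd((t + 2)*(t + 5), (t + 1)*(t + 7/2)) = 1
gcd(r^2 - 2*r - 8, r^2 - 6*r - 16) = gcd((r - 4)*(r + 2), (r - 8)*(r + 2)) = r + 2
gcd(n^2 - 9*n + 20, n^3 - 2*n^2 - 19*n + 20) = n - 5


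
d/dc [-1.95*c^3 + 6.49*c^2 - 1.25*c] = -5.85*c^2 + 12.98*c - 1.25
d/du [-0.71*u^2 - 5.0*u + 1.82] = -1.42*u - 5.0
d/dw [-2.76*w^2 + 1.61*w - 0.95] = 1.61 - 5.52*w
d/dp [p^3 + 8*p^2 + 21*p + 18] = 3*p^2 + 16*p + 21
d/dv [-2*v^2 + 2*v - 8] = 2 - 4*v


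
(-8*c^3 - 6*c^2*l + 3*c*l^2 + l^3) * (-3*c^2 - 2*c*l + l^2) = 24*c^5 + 34*c^4*l - 5*c^3*l^2 - 15*c^2*l^3 + c*l^4 + l^5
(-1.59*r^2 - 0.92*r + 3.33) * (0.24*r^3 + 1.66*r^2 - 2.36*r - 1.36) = -0.3816*r^5 - 2.8602*r^4 + 3.0244*r^3 + 9.8614*r^2 - 6.6076*r - 4.5288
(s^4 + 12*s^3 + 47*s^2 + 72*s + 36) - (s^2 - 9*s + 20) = s^4 + 12*s^3 + 46*s^2 + 81*s + 16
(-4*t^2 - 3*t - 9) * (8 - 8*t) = 32*t^3 - 8*t^2 + 48*t - 72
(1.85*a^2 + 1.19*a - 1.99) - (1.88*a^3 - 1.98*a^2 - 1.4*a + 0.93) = -1.88*a^3 + 3.83*a^2 + 2.59*a - 2.92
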